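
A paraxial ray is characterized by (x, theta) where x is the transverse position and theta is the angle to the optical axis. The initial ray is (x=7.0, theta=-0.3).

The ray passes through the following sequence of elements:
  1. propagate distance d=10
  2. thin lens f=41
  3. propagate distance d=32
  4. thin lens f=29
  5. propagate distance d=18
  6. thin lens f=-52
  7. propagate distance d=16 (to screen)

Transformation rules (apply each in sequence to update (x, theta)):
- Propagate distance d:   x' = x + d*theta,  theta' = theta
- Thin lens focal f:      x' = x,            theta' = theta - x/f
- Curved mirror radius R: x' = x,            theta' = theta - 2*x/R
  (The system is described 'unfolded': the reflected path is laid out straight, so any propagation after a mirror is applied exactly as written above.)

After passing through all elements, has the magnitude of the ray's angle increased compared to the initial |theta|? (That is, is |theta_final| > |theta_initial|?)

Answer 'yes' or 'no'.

Initial: x=7.0000 theta=-0.3000
After 1 (propagate distance d=10): x=4.0000 theta=-0.3000
After 2 (thin lens f=41): x=4.0000 theta=-163/410 (≈-0.3976)
After 3 (propagate distance d=32): x=-1788/205 (≈-8.7220) theta=-163/410 (≈-0.3976)
After 4 (thin lens f=29): x=-1788/205 (≈-8.7220) theta=-1151/11890 (≈-0.0968)
After 5 (propagate distance d=18): x=-62211/5945 (≈-10.4644) theta=-1151/11890 (≈-0.0968)
After 6 (thin lens f=-52): x=-62211/5945 (≈-10.4644) theta=-92137/309140 (≈-0.2980)
After 7 (propagate distance d=16 (to screen)): x=-1177291/77285 (≈-15.2331) theta=-92137/309140 (≈-0.2980)
|theta_initial|=0.3000 |theta_final|=92137/309140 (≈0.2980) -> not increased

Answer: no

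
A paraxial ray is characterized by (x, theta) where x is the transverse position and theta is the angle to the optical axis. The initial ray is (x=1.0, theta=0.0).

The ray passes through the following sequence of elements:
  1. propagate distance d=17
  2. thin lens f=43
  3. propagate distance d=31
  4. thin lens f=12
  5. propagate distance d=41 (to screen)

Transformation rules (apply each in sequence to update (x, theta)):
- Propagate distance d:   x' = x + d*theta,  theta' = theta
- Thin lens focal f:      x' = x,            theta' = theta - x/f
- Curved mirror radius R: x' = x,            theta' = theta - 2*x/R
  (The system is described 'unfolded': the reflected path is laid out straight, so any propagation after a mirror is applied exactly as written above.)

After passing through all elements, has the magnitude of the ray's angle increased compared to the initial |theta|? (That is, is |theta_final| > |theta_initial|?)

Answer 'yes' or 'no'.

Answer: yes

Derivation:
Initial: x=1.0000 theta=0.0000
After 1 (propagate distance d=17): x=1.0000 theta=0.0000
After 2 (thin lens f=43): x=1.0000 theta=-1/43 (≈-0.0233)
After 3 (propagate distance d=31): x=12/43 (≈0.2791) theta=-1/43 (≈-0.0233)
After 4 (thin lens f=12): x=12/43 (≈0.2791) theta=-2/43 (≈-0.0465)
After 5 (propagate distance d=41 (to screen)): x=-70/43 (≈-1.6279) theta=-2/43 (≈-0.0465)
|theta_initial|=0.0000 |theta_final|=2/43 (≈0.0465) -> increased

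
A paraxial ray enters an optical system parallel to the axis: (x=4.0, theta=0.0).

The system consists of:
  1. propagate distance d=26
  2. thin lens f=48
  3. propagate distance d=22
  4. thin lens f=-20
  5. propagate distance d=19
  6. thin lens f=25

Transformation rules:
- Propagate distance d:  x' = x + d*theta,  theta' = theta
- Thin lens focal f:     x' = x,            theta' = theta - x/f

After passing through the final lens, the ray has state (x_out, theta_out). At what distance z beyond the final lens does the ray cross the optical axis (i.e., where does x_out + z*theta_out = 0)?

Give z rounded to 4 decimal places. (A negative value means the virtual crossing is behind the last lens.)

Answer: 32.7479

Derivation:
Initial: x=4.0000 theta=0.0000
After 1 (propagate distance d=26): x=4.0000 theta=0.0000
After 2 (thin lens f=48): x=4.0000 theta=-1/12 (≈-0.0833)
After 3 (propagate distance d=22): x=13/6 (≈2.1667) theta=-1/12 (≈-0.0833)
After 4 (thin lens f=-20): x=13/6 (≈2.1667) theta=0.0250
After 5 (propagate distance d=19): x=317/120 (≈2.6417) theta=0.0250
After 6 (thin lens f=25): x=317/120 (≈2.6417) theta=-121/1500 (≈-0.0807)
z_focus = -x_out/theta_out = -(317/120)/(-121/1500) = 7925/242 ≈ 32.7479
Rounded to 4 decimal places: z = 32.7479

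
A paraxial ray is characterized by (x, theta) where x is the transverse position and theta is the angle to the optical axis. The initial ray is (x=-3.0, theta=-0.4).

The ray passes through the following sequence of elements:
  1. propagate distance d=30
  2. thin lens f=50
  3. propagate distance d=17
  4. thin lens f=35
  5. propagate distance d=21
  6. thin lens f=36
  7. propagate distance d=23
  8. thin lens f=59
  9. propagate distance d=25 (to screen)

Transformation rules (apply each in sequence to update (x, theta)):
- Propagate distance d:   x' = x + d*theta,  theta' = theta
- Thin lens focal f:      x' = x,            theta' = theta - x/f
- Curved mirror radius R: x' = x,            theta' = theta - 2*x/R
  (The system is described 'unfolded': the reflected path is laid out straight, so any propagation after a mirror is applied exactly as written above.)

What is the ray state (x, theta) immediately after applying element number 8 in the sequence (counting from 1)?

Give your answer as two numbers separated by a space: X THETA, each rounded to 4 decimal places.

Initial: x=-3.0000 theta=-0.4000
After 1 (propagate distance d=30): x=-15.0000 theta=-0.4000
After 2 (thin lens f=50): x=-15.0000 theta=-0.1000
After 3 (propagate distance d=17): x=-16.7000 theta=-0.1000
After 4 (thin lens f=35): x=-16.7000 theta=66/175 (≈0.3771)
After 5 (propagate distance d=21): x=-8.7800 theta=66/175 (≈0.3771)
After 6 (thin lens f=36): x=-8.7800 theta=313/504 (≈0.6210)
After 7 (propagate distance d=23): x=69347/12600 (≈5.5037) theta=313/504 (≈0.6210)
After 8 (thin lens f=59): x=69347/12600 (≈5.5037) theta=5449/10325 (≈0.5277)
Rounded to 4 decimal places: x = 5.5037, theta = 0.5277

Answer: 5.5037 0.5277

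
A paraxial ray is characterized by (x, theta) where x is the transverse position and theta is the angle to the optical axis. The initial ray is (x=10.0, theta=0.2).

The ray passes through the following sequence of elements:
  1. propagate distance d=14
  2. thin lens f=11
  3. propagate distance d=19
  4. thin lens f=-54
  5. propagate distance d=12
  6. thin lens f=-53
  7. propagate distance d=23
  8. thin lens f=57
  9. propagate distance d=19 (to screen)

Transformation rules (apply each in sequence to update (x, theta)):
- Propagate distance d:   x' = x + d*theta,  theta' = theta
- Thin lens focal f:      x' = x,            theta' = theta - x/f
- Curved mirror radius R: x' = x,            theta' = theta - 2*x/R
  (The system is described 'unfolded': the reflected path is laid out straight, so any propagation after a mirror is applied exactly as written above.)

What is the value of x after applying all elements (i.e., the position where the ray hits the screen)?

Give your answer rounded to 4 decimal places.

Initial: x=10.0000 theta=0.2000
After 1 (propagate distance d=14): x=12.8000 theta=0.2000
After 2 (thin lens f=11): x=12.8000 theta=-53/55 (≈-0.9636)
After 3 (propagate distance d=19): x=-303/55 (≈-5.5091) theta=-53/55 (≈-0.9636)
After 4 (thin lens f=-54): x=-303/55 (≈-5.5091) theta=-211/198 (≈-1.0657)
After 5 (propagate distance d=12): x=-3019/165 (≈-18.2970) theta=-211/198 (≈-1.0657)
After 6 (thin lens f=-53): x=-3019/165 (≈-18.2970) theta=-74029/52470 (≈-1.4109)
After 7 (propagate distance d=23): x=-2662709/52470 (≈-50.7473) theta=-74029/52470 (≈-1.4109)
After 8 (thin lens f=57): x=-2662709/52470 (≈-50.7473) theta=-778472/1495395 (≈-0.5206)
After 9 (propagate distance d=19 (to screen)): x=-9545071/157410 (≈-60.6383) theta=-778472/1495395 (≈-0.5206)
Rounded to 4 decimal places: x = -60.6383

Answer: -60.6383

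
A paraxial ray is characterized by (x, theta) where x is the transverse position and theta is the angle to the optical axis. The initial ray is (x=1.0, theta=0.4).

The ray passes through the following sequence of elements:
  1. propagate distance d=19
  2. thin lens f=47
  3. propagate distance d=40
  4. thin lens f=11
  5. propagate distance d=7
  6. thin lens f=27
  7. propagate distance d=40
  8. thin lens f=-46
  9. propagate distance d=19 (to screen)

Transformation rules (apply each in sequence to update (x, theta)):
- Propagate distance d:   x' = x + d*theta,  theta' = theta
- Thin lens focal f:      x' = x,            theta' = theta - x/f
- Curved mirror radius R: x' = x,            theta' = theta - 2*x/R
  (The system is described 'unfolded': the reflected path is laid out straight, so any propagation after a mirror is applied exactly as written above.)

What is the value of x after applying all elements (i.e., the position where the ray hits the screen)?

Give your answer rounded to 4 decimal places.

Initial: x=1.0000 theta=0.4000
After 1 (propagate distance d=19): x=8.6000 theta=0.4000
After 2 (thin lens f=47): x=8.6000 theta=51/235 (≈0.2170)
After 3 (propagate distance d=40): x=4061/235 (≈17.2809) theta=51/235 (≈0.2170)
After 4 (thin lens f=11): x=4061/235 (≈17.2809) theta=-700/517 (≈-1.3540)
After 5 (propagate distance d=7): x=20171/2585 (≈7.8031) theta=-700/517 (≈-1.3540)
After 6 (thin lens f=27): x=20171/2585 (≈7.8031) theta=-114671/69795 (≈-1.6430)
After 7 (propagate distance d=40): x=-4042223/69795 (≈-57.9157) theta=-114671/69795 (≈-1.6430)
After 8 (thin lens f=-46): x=-4042223/69795 (≈-57.9157) theta=-9317089/3210570 (≈-2.9020)
After 9 (propagate distance d=19 (to screen)): x=-40329661/356730 (≈-113.0537) theta=-9317089/3210570 (≈-2.9020)
Rounded to 4 decimal places: x = -113.0537

Answer: -113.0537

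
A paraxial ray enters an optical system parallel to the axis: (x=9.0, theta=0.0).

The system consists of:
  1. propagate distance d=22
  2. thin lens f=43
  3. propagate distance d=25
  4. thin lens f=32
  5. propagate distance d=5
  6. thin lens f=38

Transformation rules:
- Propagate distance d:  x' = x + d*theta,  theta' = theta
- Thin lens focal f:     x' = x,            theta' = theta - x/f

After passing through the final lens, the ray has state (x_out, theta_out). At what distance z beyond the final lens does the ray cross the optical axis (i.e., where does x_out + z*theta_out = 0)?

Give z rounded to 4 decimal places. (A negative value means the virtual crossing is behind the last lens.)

Initial: x=9.0000 theta=0.0000
After 1 (propagate distance d=22): x=9.0000 theta=0.0000
After 2 (thin lens f=43): x=9.0000 theta=-9/43 (≈-0.2093)
After 3 (propagate distance d=25): x=162/43 (≈3.7674) theta=-9/43 (≈-0.2093)
After 4 (thin lens f=32): x=162/43 (≈3.7674) theta=-225/688 (≈-0.3270)
After 5 (propagate distance d=5): x=1467/688 (≈2.1323) theta=-225/688 (≈-0.3270)
After 6 (thin lens f=38): x=1467/688 (≈2.1323) theta=-10017/26144 (≈-0.3831)
z_focus = -x_out/theta_out = -(1467/688)/(-10017/26144) = 6194/1113 ≈ 5.5651
Rounded to 4 decimal places: z = 5.5651

Answer: 5.5651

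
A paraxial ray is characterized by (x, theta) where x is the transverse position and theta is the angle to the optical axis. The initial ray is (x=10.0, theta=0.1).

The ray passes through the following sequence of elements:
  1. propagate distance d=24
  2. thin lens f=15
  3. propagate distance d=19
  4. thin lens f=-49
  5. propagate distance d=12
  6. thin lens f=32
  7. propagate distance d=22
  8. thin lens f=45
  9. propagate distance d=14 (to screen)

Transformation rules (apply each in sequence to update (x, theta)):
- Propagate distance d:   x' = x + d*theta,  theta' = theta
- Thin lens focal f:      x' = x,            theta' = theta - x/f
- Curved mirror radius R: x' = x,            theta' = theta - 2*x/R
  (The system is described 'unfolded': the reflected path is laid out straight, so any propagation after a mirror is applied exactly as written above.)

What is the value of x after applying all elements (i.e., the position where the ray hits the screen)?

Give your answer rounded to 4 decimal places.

Initial: x=10.0000 theta=0.1000
After 1 (propagate distance d=24): x=12.4000 theta=0.1000
After 2 (thin lens f=15): x=12.4000 theta=-109/150 (≈-0.7267)
After 3 (propagate distance d=19): x=-211/150 (≈-1.4067) theta=-109/150 (≈-0.7267)
After 4 (thin lens f=-49): x=-211/150 (≈-1.4067) theta=-2776/3675 (≈-0.7554)
After 5 (propagate distance d=12): x=-76963/7350 (≈-10.4712) theta=-2776/3675 (≈-0.7554)
After 6 (thin lens f=32): x=-76963/7350 (≈-10.4712) theta=-33567/78400 (≈-0.4282)
After 7 (propagate distance d=22): x=-2339119/117600 (≈-19.8905) theta=-33567/78400 (≈-0.4282)
After 8 (thin lens f=45): x=-2339119/117600 (≈-19.8905) theta=146693/10584000 (≈0.0139)
After 9 (propagate distance d=14 (to screen)): x=-3257297/165375 (≈-19.6964) theta=146693/10584000 (≈0.0139)
Rounded to 4 decimal places: x = -19.6964

Answer: -19.6964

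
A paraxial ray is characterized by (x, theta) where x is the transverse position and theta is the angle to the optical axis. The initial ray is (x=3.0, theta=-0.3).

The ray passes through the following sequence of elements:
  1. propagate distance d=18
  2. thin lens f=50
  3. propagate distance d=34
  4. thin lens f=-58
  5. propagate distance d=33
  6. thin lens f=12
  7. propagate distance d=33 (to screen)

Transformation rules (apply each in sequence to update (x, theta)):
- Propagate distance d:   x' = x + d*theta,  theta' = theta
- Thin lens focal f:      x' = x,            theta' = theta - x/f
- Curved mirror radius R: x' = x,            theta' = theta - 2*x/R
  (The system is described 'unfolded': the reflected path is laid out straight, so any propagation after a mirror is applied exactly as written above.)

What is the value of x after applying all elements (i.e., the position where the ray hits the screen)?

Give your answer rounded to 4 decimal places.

Answer: 30.1113

Derivation:
Initial: x=3.0000 theta=-0.3000
After 1 (propagate distance d=18): x=-2.4000 theta=-0.3000
After 2 (thin lens f=50): x=-2.4000 theta=-0.2520
After 3 (propagate distance d=34): x=-10.9680 theta=-0.2520
After 4 (thin lens f=-58): x=-10.9680 theta=-1599/3625 (≈-0.4411)
After 5 (propagate distance d=33): x=-92526/3625 (≈-25.5244) theta=-1599/3625 (≈-0.4411)
After 6 (thin lens f=12): x=-92526/3625 (≈-25.5244) theta=12223/7250 (≈1.6859)
After 7 (propagate distance d=33 (to screen)): x=218307/7250 (≈30.1113) theta=12223/7250 (≈1.6859)
Rounded to 4 decimal places: x = 30.1113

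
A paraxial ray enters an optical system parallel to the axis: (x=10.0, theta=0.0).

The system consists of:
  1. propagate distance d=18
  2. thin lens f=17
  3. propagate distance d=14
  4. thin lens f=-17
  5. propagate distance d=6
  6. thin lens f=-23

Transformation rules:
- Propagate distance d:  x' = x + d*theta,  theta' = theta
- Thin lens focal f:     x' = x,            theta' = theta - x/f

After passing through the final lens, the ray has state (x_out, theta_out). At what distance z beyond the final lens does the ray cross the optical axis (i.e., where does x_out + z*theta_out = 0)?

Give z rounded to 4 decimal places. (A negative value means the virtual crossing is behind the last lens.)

Initial: x=10.0000 theta=0.0000
After 1 (propagate distance d=18): x=10.0000 theta=0.0000
After 2 (thin lens f=17): x=10.0000 theta=-10/17 (≈-0.5882)
After 3 (propagate distance d=14): x=30/17 (≈1.7647) theta=-10/17 (≈-0.5882)
After 4 (thin lens f=-17): x=30/17 (≈1.7647) theta=-140/289 (≈-0.4844)
After 5 (propagate distance d=6): x=-330/289 (≈-1.1419) theta=-140/289 (≈-0.4844)
After 6 (thin lens f=-23): x=-330/289 (≈-1.1419) theta=-3550/6647 (≈-0.5341)
z_focus = -x_out/theta_out = -(-330/289)/(-3550/6647) = -759/355 ≈ -2.1380
Rounded to 4 decimal places: z = -2.1380

Answer: -2.1380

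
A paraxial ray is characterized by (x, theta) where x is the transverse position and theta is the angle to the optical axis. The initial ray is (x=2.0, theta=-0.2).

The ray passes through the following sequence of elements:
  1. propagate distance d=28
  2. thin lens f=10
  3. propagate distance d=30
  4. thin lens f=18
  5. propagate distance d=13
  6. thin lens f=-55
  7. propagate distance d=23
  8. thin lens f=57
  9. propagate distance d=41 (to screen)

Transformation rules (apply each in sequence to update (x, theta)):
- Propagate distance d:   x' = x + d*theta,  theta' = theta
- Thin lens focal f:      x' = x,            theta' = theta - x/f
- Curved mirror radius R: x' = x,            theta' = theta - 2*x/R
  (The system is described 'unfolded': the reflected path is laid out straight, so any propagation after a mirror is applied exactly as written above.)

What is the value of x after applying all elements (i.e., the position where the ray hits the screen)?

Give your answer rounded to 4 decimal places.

Answer: 7.1890

Derivation:
Initial: x=2.0000 theta=-0.2000
After 1 (propagate distance d=28): x=-3.6000 theta=-0.2000
After 2 (thin lens f=10): x=-3.6000 theta=0.1600
After 3 (propagate distance d=30): x=1.2000 theta=0.1600
After 4 (thin lens f=18): x=1.2000 theta=7/75 (≈0.0933)
After 5 (propagate distance d=13): x=181/75 (≈2.4133) theta=7/75 (≈0.0933)
After 6 (thin lens f=-55): x=181/75 (≈2.4133) theta=566/4125 (≈0.1372)
After 7 (propagate distance d=23): x=22973/4125 (≈5.5692) theta=566/4125 (≈0.1372)
After 8 (thin lens f=57): x=22973/4125 (≈5.5692) theta=9289/235125 (≈0.0395)
After 9 (propagate distance d=41 (to screen)): x=338062/47025 (≈7.1890) theta=9289/235125 (≈0.0395)
Rounded to 4 decimal places: x = 7.1890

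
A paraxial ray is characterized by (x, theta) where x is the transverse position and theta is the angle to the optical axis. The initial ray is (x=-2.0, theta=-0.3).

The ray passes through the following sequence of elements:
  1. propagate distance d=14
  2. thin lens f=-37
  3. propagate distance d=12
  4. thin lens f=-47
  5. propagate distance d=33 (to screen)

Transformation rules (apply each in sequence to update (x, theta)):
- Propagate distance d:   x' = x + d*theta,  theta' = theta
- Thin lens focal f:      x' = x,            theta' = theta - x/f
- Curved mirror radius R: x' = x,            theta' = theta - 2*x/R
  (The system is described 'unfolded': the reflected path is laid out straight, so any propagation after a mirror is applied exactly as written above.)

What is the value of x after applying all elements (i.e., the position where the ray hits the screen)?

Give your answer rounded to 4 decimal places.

Answer: -35.5332

Derivation:
Initial: x=-2.0000 theta=-0.3000
After 1 (propagate distance d=14): x=-6.2000 theta=-0.3000
After 2 (thin lens f=-37): x=-6.2000 theta=-173/370 (≈-0.4676)
After 3 (propagate distance d=12): x=-437/37 (≈-11.8108) theta=-173/370 (≈-0.4676)
After 4 (thin lens f=-47): x=-437/37 (≈-11.8108) theta=-12501/17390 (≈-0.7189)
After 5 (propagate distance d=33 (to screen)): x=-617923/17390 (≈-35.5332) theta=-12501/17390 (≈-0.7189)
Rounded to 4 decimal places: x = -35.5332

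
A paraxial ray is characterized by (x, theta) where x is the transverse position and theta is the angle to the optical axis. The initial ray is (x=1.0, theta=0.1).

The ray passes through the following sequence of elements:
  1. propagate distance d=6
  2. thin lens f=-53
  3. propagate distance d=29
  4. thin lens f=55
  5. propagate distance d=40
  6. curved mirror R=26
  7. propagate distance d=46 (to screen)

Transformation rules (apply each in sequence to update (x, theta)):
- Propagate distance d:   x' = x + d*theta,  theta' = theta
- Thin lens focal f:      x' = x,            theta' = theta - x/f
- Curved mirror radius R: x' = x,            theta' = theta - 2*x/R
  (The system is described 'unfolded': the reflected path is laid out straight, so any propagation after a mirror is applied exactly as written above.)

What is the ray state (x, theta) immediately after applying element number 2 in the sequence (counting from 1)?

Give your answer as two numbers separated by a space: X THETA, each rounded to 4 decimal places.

Answer: 1.6000 0.1302

Derivation:
Initial: x=1.0000 theta=0.1000
After 1 (propagate distance d=6): x=1.6000 theta=0.1000
After 2 (thin lens f=-53): x=1.6000 theta=69/530 (≈0.1302)
Rounded to 4 decimal places: x = 1.6000, theta = 0.1302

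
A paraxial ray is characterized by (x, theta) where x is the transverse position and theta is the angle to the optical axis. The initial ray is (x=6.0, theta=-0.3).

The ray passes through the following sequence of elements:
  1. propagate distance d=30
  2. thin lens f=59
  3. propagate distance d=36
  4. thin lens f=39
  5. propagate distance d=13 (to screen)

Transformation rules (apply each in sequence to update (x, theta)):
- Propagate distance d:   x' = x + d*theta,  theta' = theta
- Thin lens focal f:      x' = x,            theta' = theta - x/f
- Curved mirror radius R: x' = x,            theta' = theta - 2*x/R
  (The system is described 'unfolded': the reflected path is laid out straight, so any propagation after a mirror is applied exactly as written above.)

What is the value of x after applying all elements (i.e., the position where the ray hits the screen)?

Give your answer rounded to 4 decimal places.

Initial: x=6.0000 theta=-0.3000
After 1 (propagate distance d=30): x=-3.0000 theta=-0.3000
After 2 (thin lens f=59): x=-3.0000 theta=-147/590 (≈-0.2492)
After 3 (propagate distance d=36): x=-3531/295 (≈-11.9695) theta=-147/590 (≈-0.2492)
After 4 (thin lens f=39): x=-3531/295 (≈-11.9695) theta=443/7670 (≈0.0578)
After 5 (propagate distance d=13 (to screen)): x=-6619/590 (≈-11.2186) theta=443/7670 (≈0.0578)
Rounded to 4 decimal places: x = -11.2186

Answer: -11.2186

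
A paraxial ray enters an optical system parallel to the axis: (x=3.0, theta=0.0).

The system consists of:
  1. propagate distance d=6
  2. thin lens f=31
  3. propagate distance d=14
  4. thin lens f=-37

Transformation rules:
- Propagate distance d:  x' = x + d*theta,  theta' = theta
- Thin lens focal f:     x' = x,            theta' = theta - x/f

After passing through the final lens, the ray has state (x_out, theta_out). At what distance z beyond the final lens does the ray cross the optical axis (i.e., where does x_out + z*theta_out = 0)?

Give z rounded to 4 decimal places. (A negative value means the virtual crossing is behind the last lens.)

Answer: 31.4500

Derivation:
Initial: x=3.0000 theta=0.0000
After 1 (propagate distance d=6): x=3.0000 theta=0.0000
After 2 (thin lens f=31): x=3.0000 theta=-3/31 (≈-0.0968)
After 3 (propagate distance d=14): x=51/31 (≈1.6452) theta=-3/31 (≈-0.0968)
After 4 (thin lens f=-37): x=51/31 (≈1.6452) theta=-60/1147 (≈-0.0523)
z_focus = -x_out/theta_out = -(51/31)/(-60/1147) = 31.4500
Rounded to 4 decimal places: z = 31.4500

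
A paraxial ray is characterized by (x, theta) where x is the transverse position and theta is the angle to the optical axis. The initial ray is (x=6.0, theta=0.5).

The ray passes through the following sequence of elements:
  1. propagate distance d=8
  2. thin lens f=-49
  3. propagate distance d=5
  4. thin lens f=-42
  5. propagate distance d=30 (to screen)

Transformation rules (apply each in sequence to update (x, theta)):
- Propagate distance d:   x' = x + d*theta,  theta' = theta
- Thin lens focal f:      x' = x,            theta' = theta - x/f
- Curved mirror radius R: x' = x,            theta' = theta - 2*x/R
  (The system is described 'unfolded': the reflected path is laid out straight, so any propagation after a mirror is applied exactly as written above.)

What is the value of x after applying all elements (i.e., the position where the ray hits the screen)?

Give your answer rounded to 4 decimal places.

Answer: 44.3003

Derivation:
Initial: x=6.0000 theta=0.5000
After 1 (propagate distance d=8): x=10.0000 theta=0.5000
After 2 (thin lens f=-49): x=10.0000 theta=69/98 (≈0.7041)
After 3 (propagate distance d=5): x=1325/98 (≈13.5204) theta=69/98 (≈0.7041)
After 4 (thin lens f=-42): x=1325/98 (≈13.5204) theta=4223/4116 (≈1.0260)
After 5 (propagate distance d=30 (to screen)): x=15195/343 (≈44.3003) theta=4223/4116 (≈1.0260)
Rounded to 4 decimal places: x = 44.3003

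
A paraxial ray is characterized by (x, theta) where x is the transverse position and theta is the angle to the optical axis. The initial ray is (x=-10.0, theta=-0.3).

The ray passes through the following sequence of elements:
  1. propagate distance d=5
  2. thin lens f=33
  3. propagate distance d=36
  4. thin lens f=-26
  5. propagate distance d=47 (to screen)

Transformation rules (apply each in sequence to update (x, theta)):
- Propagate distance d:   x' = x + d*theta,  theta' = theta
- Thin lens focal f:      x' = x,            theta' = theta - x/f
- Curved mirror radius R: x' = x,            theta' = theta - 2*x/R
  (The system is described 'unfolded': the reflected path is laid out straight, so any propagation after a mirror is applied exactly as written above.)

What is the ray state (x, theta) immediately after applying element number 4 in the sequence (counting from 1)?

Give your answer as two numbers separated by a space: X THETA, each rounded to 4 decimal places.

Initial: x=-10.0000 theta=-0.3000
After 1 (propagate distance d=5): x=-11.5000 theta=-0.3000
After 2 (thin lens f=33): x=-11.5000 theta=8/165 (≈0.0485)
After 3 (propagate distance d=36): x=-1073/110 (≈-9.7545) theta=8/165 (≈0.0485)
After 4 (thin lens f=-26): x=-1073/110 (≈-9.7545) theta=-2803/8580 (≈-0.3267)
Rounded to 4 decimal places: x = -9.7545, theta = -0.3267

Answer: -9.7545 -0.3267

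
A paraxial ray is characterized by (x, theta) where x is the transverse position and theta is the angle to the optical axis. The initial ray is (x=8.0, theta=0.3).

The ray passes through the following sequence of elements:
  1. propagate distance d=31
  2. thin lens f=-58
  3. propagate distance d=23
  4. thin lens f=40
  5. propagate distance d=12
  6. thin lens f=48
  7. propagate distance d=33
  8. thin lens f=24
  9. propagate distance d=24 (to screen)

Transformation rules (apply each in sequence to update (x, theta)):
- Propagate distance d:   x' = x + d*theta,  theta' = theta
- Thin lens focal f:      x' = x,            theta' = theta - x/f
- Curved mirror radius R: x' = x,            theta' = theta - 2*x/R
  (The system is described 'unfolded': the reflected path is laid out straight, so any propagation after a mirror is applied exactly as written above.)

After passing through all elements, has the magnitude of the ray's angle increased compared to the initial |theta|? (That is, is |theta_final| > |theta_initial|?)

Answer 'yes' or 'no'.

Answer: yes

Derivation:
Initial: x=8.0000 theta=0.3000
After 1 (propagate distance d=31): x=17.3000 theta=0.3000
After 2 (thin lens f=-58): x=17.3000 theta=347/580 (≈0.5983)
After 3 (propagate distance d=23): x=3603/116 (≈31.0603) theta=347/580 (≈0.5983)
After 4 (thin lens f=40): x=3603/116 (≈31.0603) theta=-827/4640 (≈-0.1782)
After 5 (propagate distance d=12): x=33549/1160 (≈28.9216) theta=-827/4640 (≈-0.1782)
After 6 (thin lens f=48): x=33549/1160 (≈28.9216) theta=-14491/18560 (≈-0.7808)
After 7 (propagate distance d=33): x=58581/18560 (≈3.1563) theta=-14491/18560 (≈-0.7808)
After 8 (thin lens f=24): x=58581/18560 (≈3.1563) theta=-27091/29696 (≈-0.9123)
After 9 (propagate distance d=24 (to screen)): x=-43473/2320 (≈-18.7384) theta=-27091/29696 (≈-0.9123)
|theta_initial|=0.3000 |theta_final|=27091/29696 (≈0.9123) -> increased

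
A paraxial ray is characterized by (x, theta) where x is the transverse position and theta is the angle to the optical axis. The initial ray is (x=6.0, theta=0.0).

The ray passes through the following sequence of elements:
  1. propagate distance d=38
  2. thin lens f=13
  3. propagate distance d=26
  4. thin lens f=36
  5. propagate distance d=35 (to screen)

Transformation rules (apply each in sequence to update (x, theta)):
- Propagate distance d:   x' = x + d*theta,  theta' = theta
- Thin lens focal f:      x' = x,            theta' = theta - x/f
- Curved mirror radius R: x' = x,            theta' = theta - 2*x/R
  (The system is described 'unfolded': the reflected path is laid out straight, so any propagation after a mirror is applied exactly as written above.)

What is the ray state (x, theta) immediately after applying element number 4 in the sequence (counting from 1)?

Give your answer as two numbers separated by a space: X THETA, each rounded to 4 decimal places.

Answer: -6.0000 -0.2949

Derivation:
Initial: x=6.0000 theta=0.0000
After 1 (propagate distance d=38): x=6.0000 theta=0.0000
After 2 (thin lens f=13): x=6.0000 theta=-6/13 (≈-0.4615)
After 3 (propagate distance d=26): x=-6.0000 theta=-6/13 (≈-0.4615)
After 4 (thin lens f=36): x=-6.0000 theta=-23/78 (≈-0.2949)
Rounded to 4 decimal places: x = -6.0000, theta = -0.2949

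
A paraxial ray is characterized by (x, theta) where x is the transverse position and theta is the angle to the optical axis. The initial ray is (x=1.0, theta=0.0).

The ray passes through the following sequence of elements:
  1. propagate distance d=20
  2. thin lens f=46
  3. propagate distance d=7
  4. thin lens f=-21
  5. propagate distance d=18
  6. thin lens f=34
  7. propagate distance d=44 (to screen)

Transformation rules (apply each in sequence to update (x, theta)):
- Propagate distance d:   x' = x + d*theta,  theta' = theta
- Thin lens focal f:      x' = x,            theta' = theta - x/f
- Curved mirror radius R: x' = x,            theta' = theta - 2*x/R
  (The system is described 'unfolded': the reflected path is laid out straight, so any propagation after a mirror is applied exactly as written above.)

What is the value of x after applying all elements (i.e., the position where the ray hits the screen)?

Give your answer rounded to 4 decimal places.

Answer: 0.4719

Derivation:
Initial: x=1.0000 theta=0.0000
After 1 (propagate distance d=20): x=1.0000 theta=0.0000
After 2 (thin lens f=46): x=1.0000 theta=-1/46 (≈-0.0217)
After 3 (propagate distance d=7): x=39/46 (≈0.8478) theta=-1/46 (≈-0.0217)
After 4 (thin lens f=-21): x=39/46 (≈0.8478) theta=3/161 (≈0.0186)
After 5 (propagate distance d=18): x=381/322 (≈1.1832) theta=3/161 (≈0.0186)
After 6 (thin lens f=34): x=381/322 (≈1.1832) theta=-177/10948 (≈-0.0162)
After 7 (propagate distance d=44 (to screen)): x=369/782 (≈0.4719) theta=-177/10948 (≈-0.0162)
Rounded to 4 decimal places: x = 0.4719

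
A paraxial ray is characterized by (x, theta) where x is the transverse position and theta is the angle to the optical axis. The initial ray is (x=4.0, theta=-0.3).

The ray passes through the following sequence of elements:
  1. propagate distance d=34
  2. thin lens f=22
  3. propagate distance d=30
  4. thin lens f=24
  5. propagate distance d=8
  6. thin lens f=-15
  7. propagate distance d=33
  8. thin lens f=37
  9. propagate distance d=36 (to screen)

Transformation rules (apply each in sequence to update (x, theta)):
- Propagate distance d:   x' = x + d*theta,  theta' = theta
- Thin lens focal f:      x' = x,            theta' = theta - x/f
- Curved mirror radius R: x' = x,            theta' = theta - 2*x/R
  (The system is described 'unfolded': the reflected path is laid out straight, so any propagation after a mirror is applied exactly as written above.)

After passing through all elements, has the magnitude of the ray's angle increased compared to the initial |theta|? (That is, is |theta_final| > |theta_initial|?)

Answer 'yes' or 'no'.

Answer: no

Derivation:
Initial: x=4.0000 theta=-0.3000
After 1 (propagate distance d=34): x=-6.2000 theta=-0.3000
After 2 (thin lens f=22): x=-6.2000 theta=-1/55 (≈-0.0182)
After 3 (propagate distance d=30): x=-371/55 (≈-6.7455) theta=-1/55 (≈-0.0182)
After 4 (thin lens f=24): x=-371/55 (≈-6.7455) theta=347/1320 (≈0.2629)
After 5 (propagate distance d=8): x=-766/165 (≈-4.6424) theta=347/1320 (≈0.2629)
After 6 (thin lens f=-15): x=-766/165 (≈-4.6424) theta=-923/19800 (≈-0.0466)
After 7 (propagate distance d=33): x=-40793/6600 (≈-6.1808) theta=-923/19800 (≈-0.0466)
After 8 (thin lens f=37): x=-40793/6600 (≈-6.1808) theta=22057/183150 (≈0.1204)
After 9 (propagate distance d=36 (to screen)): x=-90121/48840 (≈-1.8452) theta=22057/183150 (≈0.1204)
|theta_initial|=0.3000 |theta_final|=22057/183150 (≈0.1204) -> not increased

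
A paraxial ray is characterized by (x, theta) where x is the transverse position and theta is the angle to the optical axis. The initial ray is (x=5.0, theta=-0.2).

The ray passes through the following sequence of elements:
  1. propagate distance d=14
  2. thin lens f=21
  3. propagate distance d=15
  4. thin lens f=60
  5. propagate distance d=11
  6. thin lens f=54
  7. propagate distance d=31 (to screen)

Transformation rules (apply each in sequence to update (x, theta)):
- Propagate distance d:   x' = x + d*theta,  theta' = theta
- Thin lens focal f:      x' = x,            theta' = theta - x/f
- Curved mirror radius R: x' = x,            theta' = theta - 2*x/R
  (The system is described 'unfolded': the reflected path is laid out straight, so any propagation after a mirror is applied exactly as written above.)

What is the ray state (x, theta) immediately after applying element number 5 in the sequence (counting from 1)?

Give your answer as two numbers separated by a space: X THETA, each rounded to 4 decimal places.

Answer: -5.2890 -0.2652

Derivation:
Initial: x=5.0000 theta=-0.2000
After 1 (propagate distance d=14): x=2.2000 theta=-0.2000
After 2 (thin lens f=21): x=2.2000 theta=-32/105 (≈-0.3048)
After 3 (propagate distance d=15): x=-83/35 (≈-2.3714) theta=-32/105 (≈-0.3048)
After 4 (thin lens f=60): x=-83/35 (≈-2.3714) theta=-557/2100 (≈-0.2652)
After 5 (propagate distance d=11): x=-11107/2100 (≈-5.2890) theta=-557/2100 (≈-0.2652)
Rounded to 4 decimal places: x = -5.2890, theta = -0.2652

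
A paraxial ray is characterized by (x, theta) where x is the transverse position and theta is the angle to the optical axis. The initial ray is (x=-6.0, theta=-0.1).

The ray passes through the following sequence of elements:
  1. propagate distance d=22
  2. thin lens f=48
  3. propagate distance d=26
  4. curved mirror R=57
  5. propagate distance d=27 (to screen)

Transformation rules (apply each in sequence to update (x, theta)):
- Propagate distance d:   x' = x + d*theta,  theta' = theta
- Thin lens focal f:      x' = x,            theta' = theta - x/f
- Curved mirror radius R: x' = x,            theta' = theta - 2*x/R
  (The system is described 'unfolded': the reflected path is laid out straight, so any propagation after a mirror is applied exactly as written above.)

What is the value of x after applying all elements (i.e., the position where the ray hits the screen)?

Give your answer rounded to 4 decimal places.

Initial: x=-6.0000 theta=-0.1000
After 1 (propagate distance d=22): x=-8.2000 theta=-0.1000
After 2 (thin lens f=48): x=-8.2000 theta=17/240 (≈0.0708)
After 3 (propagate distance d=26): x=-763/120 (≈-6.3583) theta=17/240 (≈0.0708)
After 4 (curved mirror R=57): x=-763/120 (≈-6.3583) theta=4021/13680 (≈0.2939)
After 5 (propagate distance d=27 (to screen)): x=1439/912 (≈1.5779) theta=4021/13680 (≈0.2939)
Rounded to 4 decimal places: x = 1.5779

Answer: 1.5779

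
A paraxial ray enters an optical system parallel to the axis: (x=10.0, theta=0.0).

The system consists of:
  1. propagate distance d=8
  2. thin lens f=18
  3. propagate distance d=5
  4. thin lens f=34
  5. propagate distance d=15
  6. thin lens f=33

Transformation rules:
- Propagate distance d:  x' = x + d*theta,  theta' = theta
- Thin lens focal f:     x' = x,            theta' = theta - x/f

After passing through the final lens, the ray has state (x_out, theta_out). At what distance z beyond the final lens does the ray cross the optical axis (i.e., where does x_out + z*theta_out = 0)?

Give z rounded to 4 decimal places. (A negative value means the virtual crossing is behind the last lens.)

Answer: -6.7384

Derivation:
Initial: x=10.0000 theta=0.0000
After 1 (propagate distance d=8): x=10.0000 theta=0.0000
After 2 (thin lens f=18): x=10.0000 theta=-5/9 (≈-0.5556)
After 3 (propagate distance d=5): x=65/9 (≈7.2222) theta=-5/9 (≈-0.5556)
After 4 (thin lens f=34): x=65/9 (≈7.2222) theta=-235/306 (≈-0.7680)
After 5 (propagate distance d=15): x=-1315/306 (≈-4.2974) theta=-235/306 (≈-0.7680)
After 6 (thin lens f=33): x=-1315/306 (≈-4.2974) theta=-3220/5049 (≈-0.6378)
z_focus = -x_out/theta_out = -(-1315/306)/(-3220/5049) = -8679/1288 ≈ -6.7384
Rounded to 4 decimal places: z = -6.7384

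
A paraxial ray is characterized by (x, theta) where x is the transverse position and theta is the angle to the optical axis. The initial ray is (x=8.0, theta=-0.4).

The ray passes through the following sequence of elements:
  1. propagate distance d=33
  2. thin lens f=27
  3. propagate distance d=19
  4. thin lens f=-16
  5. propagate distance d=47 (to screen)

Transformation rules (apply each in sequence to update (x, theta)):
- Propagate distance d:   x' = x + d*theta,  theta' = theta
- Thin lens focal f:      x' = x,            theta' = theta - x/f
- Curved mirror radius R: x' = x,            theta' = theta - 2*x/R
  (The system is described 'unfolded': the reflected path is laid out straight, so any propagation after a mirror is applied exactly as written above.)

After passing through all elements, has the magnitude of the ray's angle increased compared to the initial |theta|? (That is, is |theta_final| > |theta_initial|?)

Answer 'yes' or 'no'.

Initial: x=8.0000 theta=-0.4000
After 1 (propagate distance d=33): x=-5.2000 theta=-0.4000
After 2 (thin lens f=27): x=-5.2000 theta=-28/135 (≈-0.2074)
After 3 (propagate distance d=19): x=-1234/135 (≈-9.1407) theta=-28/135 (≈-0.2074)
After 4 (thin lens f=-16): x=-1234/135 (≈-9.1407) theta=-841/1080 (≈-0.7787)
After 5 (propagate distance d=47 (to screen)): x=-49399/1080 (≈-45.7398) theta=-841/1080 (≈-0.7787)
|theta_initial|=0.4000 |theta_final|=841/1080 (≈0.7787) -> increased

Answer: yes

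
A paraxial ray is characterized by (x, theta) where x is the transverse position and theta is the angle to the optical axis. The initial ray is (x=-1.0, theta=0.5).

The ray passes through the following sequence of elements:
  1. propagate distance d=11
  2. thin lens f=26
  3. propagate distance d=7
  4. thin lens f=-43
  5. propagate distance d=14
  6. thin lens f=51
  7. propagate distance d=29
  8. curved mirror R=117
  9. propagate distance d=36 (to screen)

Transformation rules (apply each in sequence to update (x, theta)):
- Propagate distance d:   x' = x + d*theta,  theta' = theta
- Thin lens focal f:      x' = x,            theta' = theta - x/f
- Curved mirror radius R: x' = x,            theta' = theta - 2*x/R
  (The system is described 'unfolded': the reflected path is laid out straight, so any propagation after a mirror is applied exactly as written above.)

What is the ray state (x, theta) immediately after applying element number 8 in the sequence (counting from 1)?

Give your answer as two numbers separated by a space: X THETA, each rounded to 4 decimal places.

Initial: x=-1.0000 theta=0.5000
After 1 (propagate distance d=11): x=4.5000 theta=0.5000
After 2 (thin lens f=26): x=4.5000 theta=17/52 (≈0.3269)
After 3 (propagate distance d=7): x=353/52 (≈6.7885) theta=17/52 (≈0.3269)
After 4 (thin lens f=-43): x=353/52 (≈6.7885) theta=271/559 (≈0.4848)
After 5 (propagate distance d=14): x=2335/172 (≈13.5756) theta=271/559 (≈0.4848)
After 6 (thin lens f=51): x=2335/172 (≈13.5756) theta=24929/114036 (≈0.2186)
After 7 (propagate distance d=29): x=1135523/57018 (≈19.9152) theta=24929/114036 (≈0.2186)
After 8 (curved mirror R=117): x=1135523/57018 (≈19.9152) theta=-1625399/13342212 (≈-0.1218)
Rounded to 4 decimal places: x = 19.9152, theta = -0.1218

Answer: 19.9152 -0.1218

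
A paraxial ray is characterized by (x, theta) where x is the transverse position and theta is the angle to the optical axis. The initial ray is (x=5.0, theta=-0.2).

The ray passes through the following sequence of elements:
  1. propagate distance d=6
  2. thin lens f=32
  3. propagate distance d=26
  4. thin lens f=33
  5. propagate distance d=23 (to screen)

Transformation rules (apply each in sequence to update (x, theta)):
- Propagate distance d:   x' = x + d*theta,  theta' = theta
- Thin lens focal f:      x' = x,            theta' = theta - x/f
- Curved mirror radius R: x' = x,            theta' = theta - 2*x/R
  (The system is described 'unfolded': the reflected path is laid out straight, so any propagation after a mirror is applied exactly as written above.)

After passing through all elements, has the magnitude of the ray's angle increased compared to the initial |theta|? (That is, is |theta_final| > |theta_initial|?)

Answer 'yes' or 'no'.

Answer: no

Derivation:
Initial: x=5.0000 theta=-0.2000
After 1 (propagate distance d=6): x=3.8000 theta=-0.2000
After 2 (thin lens f=32): x=3.8000 theta=-51/160 (≈-0.3188)
After 3 (propagate distance d=26): x=-4.4875 theta=-51/160 (≈-0.3188)
After 4 (thin lens f=33): x=-4.4875 theta=-193/1056 (≈-0.1828)
After 5 (propagate distance d=23 (to screen)): x=-45889/5280 (≈-8.6911) theta=-193/1056 (≈-0.1828)
|theta_initial|=0.2000 |theta_final|=193/1056 (≈0.1828) -> not increased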